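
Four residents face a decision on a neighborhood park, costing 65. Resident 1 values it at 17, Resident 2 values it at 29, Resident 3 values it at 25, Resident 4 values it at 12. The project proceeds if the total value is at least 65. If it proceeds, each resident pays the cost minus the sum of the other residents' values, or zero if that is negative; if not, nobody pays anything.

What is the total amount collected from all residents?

Total value 83 ≥ cost 65, so it is built.
Resident 1: others sum to 66; max(0, 65 - 66) = 0.
Resident 2: others sum to 54; max(0, 65 - 54) = 11.
Resident 3: others sum to 58; max(0, 65 - 58) = 7.
Resident 4: others sum to 71; max(0, 65 - 71) = 0.
Total collected = 0 + 11 + 7 + 0 = 18.

18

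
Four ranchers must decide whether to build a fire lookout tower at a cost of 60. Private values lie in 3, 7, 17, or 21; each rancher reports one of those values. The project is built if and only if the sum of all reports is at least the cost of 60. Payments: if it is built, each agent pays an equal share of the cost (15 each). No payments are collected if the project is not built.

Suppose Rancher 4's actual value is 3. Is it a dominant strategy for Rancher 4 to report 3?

Check each profile of the others' reports and compare truth against every alternative report.
Others report (17, 17, 21): truth gives 0, best alternative gives -12.
Others report (17, 21, 17): truth gives 0, best alternative gives -12.
Others report (21, 17, 17): truth gives 0, best alternative gives -12.
Others report (17, 21, 21): truth gives -12, best alternative gives -12.
Others report (21, 17, 21): truth gives -12, best alternative gives -12.
Others report (21, 21, 17): truth gives -12, best alternative gives -12.
(Remaining 58 profiles checked similarly; truth is weakly best in each.)
In every case the truthful report is at least as good as any alternative, so it is a dominant strategy.

Yes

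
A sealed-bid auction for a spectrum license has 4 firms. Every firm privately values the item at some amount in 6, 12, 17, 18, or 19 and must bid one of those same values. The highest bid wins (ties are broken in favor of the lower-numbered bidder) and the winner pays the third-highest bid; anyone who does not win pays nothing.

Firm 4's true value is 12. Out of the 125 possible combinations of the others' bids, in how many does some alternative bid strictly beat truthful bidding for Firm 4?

Others bid (6, 6, 12): truth gives 0; bid 17 gives 6 > 0. Violating.
Others bid (6, 6, 17): truth gives 0; bid 18 gives 6 > 0. Violating.
Others bid (6, 6, 18): truth gives 0; bid 19 gives 6 > 0. Violating.
Others bid (6, 12, 6): truth gives 0; bid 17 gives 6 > 0. Violating.
Others bid (6, 6, 6): truth gives 6; no alternative beats it.
Others bid (6, 6, 19): truth gives 0; no alternative beats it.
(Checking all 125 profiles: 9 have a profitable deviation, 116 do not.)

9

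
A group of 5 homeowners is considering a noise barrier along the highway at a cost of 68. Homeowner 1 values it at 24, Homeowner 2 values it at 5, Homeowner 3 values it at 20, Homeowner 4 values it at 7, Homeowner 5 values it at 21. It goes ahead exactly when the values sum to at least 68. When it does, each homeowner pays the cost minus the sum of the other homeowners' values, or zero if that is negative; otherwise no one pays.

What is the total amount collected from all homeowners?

38

Total value 77 ≥ cost 68, so it is built.
Homeowner 1: others sum to 53; max(0, 68 - 53) = 15.
Homeowner 2: others sum to 72; max(0, 68 - 72) = 0.
Homeowner 3: others sum to 57; max(0, 68 - 57) = 11.
Homeowner 4: others sum to 70; max(0, 68 - 70) = 0.
Homeowner 5: others sum to 56; max(0, 68 - 56) = 12.
Total collected = 15 + 0 + 11 + 0 + 12 = 38.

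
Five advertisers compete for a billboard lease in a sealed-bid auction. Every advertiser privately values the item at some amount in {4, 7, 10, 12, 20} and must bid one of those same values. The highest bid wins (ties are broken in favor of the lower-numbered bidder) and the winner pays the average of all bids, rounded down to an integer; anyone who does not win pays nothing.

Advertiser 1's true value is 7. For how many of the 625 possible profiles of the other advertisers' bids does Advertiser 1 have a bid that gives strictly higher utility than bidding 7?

Others bid (4, 4, 4, 10): truth gives 0; bid 10 gives 1 > 0. Violating.
Others bid (4, 4, 10, 4): truth gives 0; bid 10 gives 1 > 0. Violating.
Others bid (4, 10, 4, 4): truth gives 0; bid 10 gives 1 > 0. Violating.
Others bid (10, 4, 4, 4): truth gives 0; bid 10 gives 1 > 0. Violating.
Others bid (4, 4, 4, 4): truth gives 3; no alternative beats it.
Others bid (4, 4, 4, 7): truth gives 2; no alternative beats it.
(Checking all 625 profiles: 4 have a profitable deviation, 621 do not.)

4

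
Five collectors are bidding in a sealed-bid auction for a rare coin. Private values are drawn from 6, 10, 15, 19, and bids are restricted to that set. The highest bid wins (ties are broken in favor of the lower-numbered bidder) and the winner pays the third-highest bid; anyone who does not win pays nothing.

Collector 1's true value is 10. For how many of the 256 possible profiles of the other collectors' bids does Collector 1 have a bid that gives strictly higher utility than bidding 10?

8

Others bid (6, 6, 6, 15): truth gives 0; bid 15 gives 4 > 0. Violating.
Others bid (6, 6, 6, 19): truth gives 0; bid 19 gives 4 > 0. Violating.
Others bid (6, 6, 15, 6): truth gives 0; bid 15 gives 4 > 0. Violating.
Others bid (6, 6, 19, 6): truth gives 0; bid 19 gives 4 > 0. Violating.
Others bid (6, 6, 6, 6): truth gives 4; no alternative beats it.
Others bid (6, 6, 6, 10): truth gives 4; no alternative beats it.
(Checking all 256 profiles: 8 have a profitable deviation, 248 do not.)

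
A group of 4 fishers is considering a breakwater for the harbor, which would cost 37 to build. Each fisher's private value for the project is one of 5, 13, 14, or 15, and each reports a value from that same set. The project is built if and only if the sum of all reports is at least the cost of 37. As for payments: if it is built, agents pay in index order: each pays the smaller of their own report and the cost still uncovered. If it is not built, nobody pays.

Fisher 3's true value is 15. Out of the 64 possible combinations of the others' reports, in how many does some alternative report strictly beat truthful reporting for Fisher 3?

62

Others report (5, 5, 13): truth gives 0; report 14 gives 1 > 0. Violating.
Others report (5, 5, 14): truth gives 0; report 13 gives 2 > 0. Violating.
Others report (5, 5, 15): truth gives 0; report 13 gives 2 > 0. Violating.
Others report (5, 13, 5): truth gives 0; report 14 gives 1 > 0. Violating.
Others report (5, 5, 5): truth gives 0; no alternative beats it.
Others report (13, 13, 5): truth gives 4; no alternative beats it.
(Checking all 64 profiles: 62 have a profitable deviation, 2 do not.)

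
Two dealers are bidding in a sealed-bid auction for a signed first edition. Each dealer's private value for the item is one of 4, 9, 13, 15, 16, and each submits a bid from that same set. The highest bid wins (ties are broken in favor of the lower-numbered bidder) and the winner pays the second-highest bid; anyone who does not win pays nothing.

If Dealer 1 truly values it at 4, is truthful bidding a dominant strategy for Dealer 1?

Check each profile of the others' bids and compare truth against every alternative bid.
Others bid (9): truth gives 0, best alternative gives -5.
Others bid (4): truth gives 0, best alternative gives 0.
Others bid (13): truth gives 0, best alternative gives 0.
Others bid (15): truth gives 0, best alternative gives 0.
Others bid (16): truth gives 0, best alternative gives 0.
In every case the truthful bid is at least as good as any alternative, so it is a dominant strategy.

Yes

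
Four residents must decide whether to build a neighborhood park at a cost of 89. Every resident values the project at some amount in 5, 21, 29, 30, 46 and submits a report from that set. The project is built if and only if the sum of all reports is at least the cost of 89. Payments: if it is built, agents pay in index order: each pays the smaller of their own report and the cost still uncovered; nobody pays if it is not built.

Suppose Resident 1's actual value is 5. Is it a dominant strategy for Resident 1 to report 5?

Check each profile of the others' reports and compare truth against every alternative report.
Others report (5, 21, 46): truth gives 0, best alternative gives -16.
Others report (5, 29, 46): truth gives 0, best alternative gives -16.
Others report (5, 30, 46): truth gives 0, best alternative gives -16.
Others report (5, 46, 21): truth gives 0, best alternative gives -16.
Others report (5, 46, 29): truth gives 0, best alternative gives -16.
Others report (5, 46, 30): truth gives 0, best alternative gives -16.
(Remaining 119 profiles checked similarly; truth is weakly best in each.)
In every case the truthful report is at least as good as any alternative, so it is a dominant strategy.

Yes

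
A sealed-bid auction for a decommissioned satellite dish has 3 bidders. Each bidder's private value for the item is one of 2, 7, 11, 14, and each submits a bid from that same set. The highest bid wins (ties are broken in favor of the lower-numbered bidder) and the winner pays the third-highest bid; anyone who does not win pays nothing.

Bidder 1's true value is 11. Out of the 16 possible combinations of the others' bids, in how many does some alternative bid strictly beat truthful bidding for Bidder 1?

4

Others bid (2, 14): truth gives 0; bid 14 gives 9 > 0. Violating.
Others bid (7, 14): truth gives 0; bid 14 gives 4 > 0. Violating.
Others bid (14, 2): truth gives 0; bid 14 gives 9 > 0. Violating.
Others bid (14, 7): truth gives 0; bid 14 gives 4 > 0. Violating.
Others bid (2, 2): truth gives 9; no alternative beats it.
Others bid (2, 7): truth gives 9; no alternative beats it.
(Checking all 16 profiles: 4 have a profitable deviation, 12 do not.)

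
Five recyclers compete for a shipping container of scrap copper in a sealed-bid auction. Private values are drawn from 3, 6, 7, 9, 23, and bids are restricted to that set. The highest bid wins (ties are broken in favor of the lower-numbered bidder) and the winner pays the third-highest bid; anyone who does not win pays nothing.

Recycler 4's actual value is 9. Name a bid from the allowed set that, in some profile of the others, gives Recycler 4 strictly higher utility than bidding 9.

23

Suppose Recycler 1 bids 3, Recycler 2 bids 3, Recycler 3 bids 3 and Recycler 5 bids 23.
Bid 9: loses, pays 0, utility 0.
Bid 23: wins, pays 3, utility 9 - 3 = 6.
So bidding 23 beats truth here (6 > 0).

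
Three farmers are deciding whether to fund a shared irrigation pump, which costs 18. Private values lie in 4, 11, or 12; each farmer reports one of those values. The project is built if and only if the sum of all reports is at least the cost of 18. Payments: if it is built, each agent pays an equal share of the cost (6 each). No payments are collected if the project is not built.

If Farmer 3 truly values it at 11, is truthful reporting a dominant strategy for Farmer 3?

Yes

Check each profile of the others' reports and compare truth against every alternative report.
Others report (4, 4): truth gives 5, best alternative gives 5.
Others report (4, 11): truth gives 5, best alternative gives 5.
Others report (4, 12): truth gives 5, best alternative gives 5.
Others report (11, 4): truth gives 5, best alternative gives 5.
Others report (11, 11): truth gives 5, best alternative gives 5.
Others report (11, 12): truth gives 5, best alternative gives 5.
(Remaining 3 profiles checked similarly; truth is weakly best in each.)
In every case the truthful report is at least as good as any alternative, so it is a dominant strategy.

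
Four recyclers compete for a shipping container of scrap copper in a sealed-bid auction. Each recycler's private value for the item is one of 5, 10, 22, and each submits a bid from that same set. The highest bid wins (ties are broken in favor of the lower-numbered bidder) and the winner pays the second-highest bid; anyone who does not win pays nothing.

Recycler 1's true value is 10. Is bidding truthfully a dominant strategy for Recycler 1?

Yes

Check each profile of the others' bids and compare truth against every alternative bid.
Others bid (5, 5, 5): truth gives 5, best alternative gives 5.
Others bid (5, 5, 10): truth gives 0, best alternative gives 0.
Others bid (5, 5, 22): truth gives 0, best alternative gives 0.
Others bid (5, 10, 5): truth gives 0, best alternative gives 0.
Others bid (5, 10, 10): truth gives 0, best alternative gives 0.
Others bid (5, 10, 22): truth gives 0, best alternative gives 0.
(Remaining 21 profiles checked similarly; truth is weakly best in each.)
In every case the truthful bid is at least as good as any alternative, so it is a dominant strategy.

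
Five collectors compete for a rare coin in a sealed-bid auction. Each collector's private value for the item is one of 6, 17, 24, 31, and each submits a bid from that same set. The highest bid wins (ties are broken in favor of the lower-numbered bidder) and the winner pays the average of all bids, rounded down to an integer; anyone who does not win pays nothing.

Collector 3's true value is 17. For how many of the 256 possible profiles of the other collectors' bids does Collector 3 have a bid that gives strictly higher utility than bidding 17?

30

Others bid (6, 6, 6, 24): truth gives 0; bid 24 gives 4 > 0. Violating.
Others bid (6, 6, 6, 31): truth gives 0; bid 31 gives 1 > 0. Violating.
Others bid (6, 6, 17, 24): truth gives 0; bid 24 gives 2 > 0. Violating.
Others bid (6, 6, 24, 6): truth gives 0; bid 24 gives 4 > 0. Violating.
Others bid (6, 6, 6, 6): truth gives 9; no alternative beats it.
Others bid (6, 6, 6, 17): truth gives 7; no alternative beats it.
(Checking all 256 profiles: 30 have a profitable deviation, 226 do not.)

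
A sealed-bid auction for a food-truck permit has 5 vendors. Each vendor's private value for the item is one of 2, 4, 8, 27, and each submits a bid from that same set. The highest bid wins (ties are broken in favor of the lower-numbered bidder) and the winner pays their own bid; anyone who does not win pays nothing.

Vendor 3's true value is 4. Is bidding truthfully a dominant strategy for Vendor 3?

Yes

Check each profile of the others' bids and compare truth against every alternative bid.
Others bid (2, 2, 2, 2): truth gives 0, best alternative gives 0.
Others bid (2, 2, 2, 4): truth gives 0, best alternative gives 0.
Others bid (2, 2, 2, 8): truth gives 0, best alternative gives 0.
Others bid (2, 2, 2, 27): truth gives 0, best alternative gives 0.
Others bid (2, 2, 4, 2): truth gives 0, best alternative gives 0.
Others bid (2, 2, 4, 4): truth gives 0, best alternative gives 0.
(Remaining 250 profiles checked similarly; truth is weakly best in each.)
In every case the truthful bid is at least as good as any alternative, so it is a dominant strategy.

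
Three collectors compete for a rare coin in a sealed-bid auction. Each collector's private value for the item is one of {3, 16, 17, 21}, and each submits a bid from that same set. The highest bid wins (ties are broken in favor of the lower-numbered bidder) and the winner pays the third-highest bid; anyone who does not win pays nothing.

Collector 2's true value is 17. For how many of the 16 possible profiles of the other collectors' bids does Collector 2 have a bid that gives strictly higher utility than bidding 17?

Others bid (3, 21): truth gives 0; bid 21 gives 14 > 0. Violating.
Others bid (16, 21): truth gives 0; bid 21 gives 1 > 0. Violating.
Others bid (17, 3): truth gives 0; bid 21 gives 14 > 0. Violating.
Others bid (17, 16): truth gives 0; bid 21 gives 1 > 0. Violating.
Others bid (3, 3): truth gives 14; no alternative beats it.
Others bid (3, 16): truth gives 14; no alternative beats it.
(Checking all 16 profiles: 4 have a profitable deviation, 12 do not.)

4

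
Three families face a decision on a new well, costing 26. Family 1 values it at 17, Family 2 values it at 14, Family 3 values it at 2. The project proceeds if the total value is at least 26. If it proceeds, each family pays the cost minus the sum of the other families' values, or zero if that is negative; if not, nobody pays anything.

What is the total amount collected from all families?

Total value 33 ≥ cost 26, so it is built.
Family 1: others sum to 16; max(0, 26 - 16) = 10.
Family 2: others sum to 19; max(0, 26 - 19) = 7.
Family 3: others sum to 31; max(0, 26 - 31) = 0.
Total collected = 10 + 7 + 0 = 17.

17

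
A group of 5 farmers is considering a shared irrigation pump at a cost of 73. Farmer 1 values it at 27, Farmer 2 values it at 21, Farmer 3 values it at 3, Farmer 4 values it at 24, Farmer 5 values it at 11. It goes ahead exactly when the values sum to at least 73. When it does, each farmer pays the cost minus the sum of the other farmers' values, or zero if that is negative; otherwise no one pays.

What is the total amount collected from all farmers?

Total value 86 ≥ cost 73, so it is built.
Farmer 1: others sum to 59; max(0, 73 - 59) = 14.
Farmer 2: others sum to 65; max(0, 73 - 65) = 8.
Farmer 3: others sum to 83; max(0, 73 - 83) = 0.
Farmer 4: others sum to 62; max(0, 73 - 62) = 11.
Farmer 5: others sum to 75; max(0, 73 - 75) = 0.
Total collected = 14 + 8 + 0 + 11 + 0 = 33.

33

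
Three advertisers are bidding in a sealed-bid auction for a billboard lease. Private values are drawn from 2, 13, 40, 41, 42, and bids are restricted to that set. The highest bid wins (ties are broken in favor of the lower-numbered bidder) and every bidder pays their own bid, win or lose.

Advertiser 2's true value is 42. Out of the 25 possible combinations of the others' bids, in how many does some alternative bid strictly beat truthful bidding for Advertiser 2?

Others bid (2, 2): truth gives 0; bid 13 gives 29 > 0. Violating.
Others bid (2, 13): truth gives 0; bid 13 gives 29 > 0. Violating.
Others bid (2, 40): truth gives 0; bid 40 gives 2 > 0. Violating.
Others bid (2, 41): truth gives 0; bid 41 gives 1 > 0. Violating.
Others bid (2, 42): truth gives 0; no alternative beats it.
Others bid (13, 42): truth gives 0; no alternative beats it.
(Checking all 25 profiles: 17 have a profitable deviation, 8 do not.)

17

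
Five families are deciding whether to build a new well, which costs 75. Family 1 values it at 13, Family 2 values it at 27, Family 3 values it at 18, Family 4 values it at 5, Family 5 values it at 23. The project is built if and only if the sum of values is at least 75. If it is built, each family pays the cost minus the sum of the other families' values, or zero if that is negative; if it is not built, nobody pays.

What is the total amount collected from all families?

37

Total value 86 ≥ cost 75, so it is built.
Family 1: others sum to 73; max(0, 75 - 73) = 2.
Family 2: others sum to 59; max(0, 75 - 59) = 16.
Family 3: others sum to 68; max(0, 75 - 68) = 7.
Family 4: others sum to 81; max(0, 75 - 81) = 0.
Family 5: others sum to 63; max(0, 75 - 63) = 12.
Total collected = 2 + 16 + 7 + 0 + 12 = 37.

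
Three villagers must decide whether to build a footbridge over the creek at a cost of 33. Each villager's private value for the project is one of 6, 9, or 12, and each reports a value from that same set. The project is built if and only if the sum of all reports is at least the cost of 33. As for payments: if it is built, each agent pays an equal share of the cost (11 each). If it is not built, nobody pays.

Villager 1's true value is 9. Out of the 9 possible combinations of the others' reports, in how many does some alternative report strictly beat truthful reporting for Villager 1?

Others report (12, 12): truth gives -2; report 6 gives 0 > -2. Violating.
Others report (6, 6): truth gives 0; no alternative beats it.
Others report (6, 9): truth gives 0; no alternative beats it.
(Checking all 9 profiles: 1 has a profitable deviation, 8 do not.)

1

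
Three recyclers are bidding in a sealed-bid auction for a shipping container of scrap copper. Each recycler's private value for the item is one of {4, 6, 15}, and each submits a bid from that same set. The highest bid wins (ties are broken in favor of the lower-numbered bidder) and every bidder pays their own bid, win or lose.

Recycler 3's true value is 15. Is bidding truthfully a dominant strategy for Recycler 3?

Consider the case where Recycler 1 bids 4 and Recycler 2 bids 4.
Truthful bid 15: wins, pays 15, utility 15 - 15 = 0.
Bid 6 instead: wins, pays 6, utility 15 - 6 = 9.
Since 9 > 0, bidding 6 is strictly better here, so truthful bidding is not dominant.

No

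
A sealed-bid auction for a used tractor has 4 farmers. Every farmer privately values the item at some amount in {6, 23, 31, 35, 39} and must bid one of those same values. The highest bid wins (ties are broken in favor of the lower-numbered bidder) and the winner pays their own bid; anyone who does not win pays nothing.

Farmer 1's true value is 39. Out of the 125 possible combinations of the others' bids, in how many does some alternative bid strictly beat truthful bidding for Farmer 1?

64

Others bid (6, 6, 6): truth gives 0; bid 6 gives 33 > 0. Violating.
Others bid (6, 6, 23): truth gives 0; bid 23 gives 16 > 0. Violating.
Others bid (6, 6, 31): truth gives 0; bid 31 gives 8 > 0. Violating.
Others bid (6, 6, 35): truth gives 0; bid 35 gives 4 > 0. Violating.
Others bid (6, 6, 39): truth gives 0; no alternative beats it.
Others bid (6, 23, 39): truth gives 0; no alternative beats it.
(Checking all 125 profiles: 64 have a profitable deviation, 61 do not.)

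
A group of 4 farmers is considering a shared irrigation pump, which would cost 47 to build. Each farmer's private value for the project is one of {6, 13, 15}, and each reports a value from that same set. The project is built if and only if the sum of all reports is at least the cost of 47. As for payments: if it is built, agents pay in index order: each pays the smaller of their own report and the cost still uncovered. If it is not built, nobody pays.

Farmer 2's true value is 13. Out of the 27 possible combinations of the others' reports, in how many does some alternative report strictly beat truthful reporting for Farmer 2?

7

Others report (13, 13, 15): truth gives 0; report 6 gives 7 > 0. Violating.
Others report (13, 15, 13): truth gives 0; report 6 gives 7 > 0. Violating.
Others report (13, 15, 15): truth gives 0; report 6 gives 7 > 0. Violating.
Others report (15, 13, 13): truth gives 0; report 6 gives 7 > 0. Violating.
Others report (6, 6, 6): truth gives 0; no alternative beats it.
Others report (6, 6, 13): truth gives 0; no alternative beats it.
(Checking all 27 profiles: 7 have a profitable deviation, 20 do not.)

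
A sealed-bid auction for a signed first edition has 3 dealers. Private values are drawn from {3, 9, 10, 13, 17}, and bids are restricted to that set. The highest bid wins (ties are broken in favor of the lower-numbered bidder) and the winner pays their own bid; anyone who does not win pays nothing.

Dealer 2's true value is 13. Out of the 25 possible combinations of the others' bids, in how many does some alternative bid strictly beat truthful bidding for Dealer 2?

6

Others bid (3, 3): truth gives 0; bid 9 gives 4 > 0. Violating.
Others bid (3, 9): truth gives 0; bid 9 gives 4 > 0. Violating.
Others bid (3, 10): truth gives 0; bid 10 gives 3 > 0. Violating.
Others bid (9, 3): truth gives 0; bid 10 gives 3 > 0. Violating.
Others bid (3, 13): truth gives 0; no alternative beats it.
Others bid (3, 17): truth gives 0; no alternative beats it.
(Checking all 25 profiles: 6 have a profitable deviation, 19 do not.)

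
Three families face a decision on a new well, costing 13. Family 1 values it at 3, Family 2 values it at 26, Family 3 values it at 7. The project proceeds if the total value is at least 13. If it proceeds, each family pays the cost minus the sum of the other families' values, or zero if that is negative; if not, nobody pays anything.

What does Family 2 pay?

3

Total value 36 ≥ cost 13, so the project is built.
The other families' values sum to 10.
Cost minus that sum is 13 - 10 = 3.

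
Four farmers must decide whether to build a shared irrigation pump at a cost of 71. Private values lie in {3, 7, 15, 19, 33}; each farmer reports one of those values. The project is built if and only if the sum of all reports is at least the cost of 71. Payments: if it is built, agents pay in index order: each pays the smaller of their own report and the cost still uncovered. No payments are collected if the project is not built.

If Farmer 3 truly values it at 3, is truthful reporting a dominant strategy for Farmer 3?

Check each profile of the others' reports and compare truth against every alternative report.
Others report (3, 33, 33): truth gives 0, best alternative gives -4.
Others report (7, 33, 33): truth gives 0, best alternative gives -4.
Others report (15, 19, 33): truth gives 0, best alternative gives -4.
Others report (15, 33, 19): truth gives 0, best alternative gives -4.
Others report (15, 33, 33): truth gives 0, best alternative gives -4.
Others report (19, 15, 33): truth gives 0, best alternative gives -4.
(Remaining 119 profiles checked similarly; truth is weakly best in each.)
In every case the truthful report is at least as good as any alternative, so it is a dominant strategy.

Yes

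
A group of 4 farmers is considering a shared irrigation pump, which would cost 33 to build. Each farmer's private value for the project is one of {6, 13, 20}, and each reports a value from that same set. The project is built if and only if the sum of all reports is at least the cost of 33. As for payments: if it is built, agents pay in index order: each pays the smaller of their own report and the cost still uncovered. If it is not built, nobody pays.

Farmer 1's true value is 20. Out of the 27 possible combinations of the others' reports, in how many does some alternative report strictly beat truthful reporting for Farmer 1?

Others report (6, 6, 13): truth gives 0; report 13 gives 7 > 0. Violating.
Others report (6, 6, 20): truth gives 0; report 6 gives 14 > 0. Violating.
Others report (6, 13, 6): truth gives 0; report 13 gives 7 > 0. Violating.
Others report (6, 13, 13): truth gives 0; report 6 gives 14 > 0. Violating.
Others report (6, 6, 6): truth gives 0; no alternative beats it.
(Checking all 27 profiles: 26 have a profitable deviation, 1 does not.)

26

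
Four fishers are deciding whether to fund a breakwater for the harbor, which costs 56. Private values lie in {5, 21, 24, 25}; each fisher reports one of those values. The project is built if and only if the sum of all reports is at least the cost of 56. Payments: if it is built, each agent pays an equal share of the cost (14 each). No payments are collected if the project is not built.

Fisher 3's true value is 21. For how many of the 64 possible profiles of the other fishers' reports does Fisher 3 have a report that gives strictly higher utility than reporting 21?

6

Others report (5, 5, 21): truth gives 0; report 25 gives 7 > 0. Violating.
Others report (5, 5, 24): truth gives 0; report 24 gives 7 > 0. Violating.
Others report (5, 21, 5): truth gives 0; report 25 gives 7 > 0. Violating.
Others report (5, 24, 5): truth gives 0; report 24 gives 7 > 0. Violating.
Others report (5, 5, 5): truth gives 0; no alternative beats it.
Others report (5, 5, 25): truth gives 7; no alternative beats it.
(Checking all 64 profiles: 6 have a profitable deviation, 58 do not.)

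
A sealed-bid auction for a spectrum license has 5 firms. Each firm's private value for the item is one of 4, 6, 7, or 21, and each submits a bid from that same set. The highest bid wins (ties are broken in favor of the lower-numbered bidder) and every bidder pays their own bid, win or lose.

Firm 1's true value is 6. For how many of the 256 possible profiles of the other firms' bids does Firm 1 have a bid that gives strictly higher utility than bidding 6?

241

Others bid (4, 4, 4, 4): truth gives 0; bid 4 gives 2 > 0. Violating.
Others bid (4, 4, 4, 7): truth gives -6; bid 7 gives -1 > -6. Violating.
Others bid (4, 4, 4, 21): truth gives -6; bid 4 gives -4 > -6. Violating.
Others bid (4, 4, 6, 7): truth gives -6; bid 7 gives -1 > -6. Violating.
Others bid (4, 4, 4, 6): truth gives 0; no alternative beats it.
Others bid (4, 4, 6, 4): truth gives 0; no alternative beats it.
(Checking all 256 profiles: 241 have a profitable deviation, 15 do not.)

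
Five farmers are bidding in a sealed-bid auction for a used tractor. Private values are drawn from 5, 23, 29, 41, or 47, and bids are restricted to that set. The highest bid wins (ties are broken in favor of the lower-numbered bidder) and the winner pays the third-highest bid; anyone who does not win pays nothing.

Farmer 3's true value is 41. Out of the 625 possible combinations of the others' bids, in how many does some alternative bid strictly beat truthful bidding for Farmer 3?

Others bid (5, 5, 5, 47): truth gives 0; bid 47 gives 36 > 0. Violating.
Others bid (5, 5, 23, 47): truth gives 0; bid 47 gives 18 > 0. Violating.
Others bid (5, 5, 29, 47): truth gives 0; bid 47 gives 12 > 0. Violating.
Others bid (5, 5, 47, 5): truth gives 0; bid 47 gives 36 > 0. Violating.
Others bid (5, 5, 5, 5): truth gives 36; no alternative beats it.
Others bid (5, 5, 5, 23): truth gives 36; no alternative beats it.
(Checking all 625 profiles: 108 have a profitable deviation, 517 do not.)

108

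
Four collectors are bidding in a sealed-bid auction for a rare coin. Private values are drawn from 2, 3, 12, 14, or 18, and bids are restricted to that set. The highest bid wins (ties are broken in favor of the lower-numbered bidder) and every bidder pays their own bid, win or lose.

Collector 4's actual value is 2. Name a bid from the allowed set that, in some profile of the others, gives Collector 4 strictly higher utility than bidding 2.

3

Suppose Collector 1 bids 2, Collector 2 bids 2 and Collector 3 bids 2.
Bid 2: loses but pays 2, utility -2.
Bid 3: wins, pays 3, utility 2 - 3 = -1.
So bidding 3 beats truth here (-1 > -2).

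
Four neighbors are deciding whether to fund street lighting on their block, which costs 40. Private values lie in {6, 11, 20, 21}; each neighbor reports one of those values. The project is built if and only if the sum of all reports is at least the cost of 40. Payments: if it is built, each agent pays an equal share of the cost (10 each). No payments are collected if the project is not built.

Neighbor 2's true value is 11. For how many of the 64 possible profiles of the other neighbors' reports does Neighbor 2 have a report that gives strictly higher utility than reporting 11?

6

Others report (6, 6, 11): truth gives 0; report 20 gives 1 > 0. Violating.
Others report (6, 11, 6): truth gives 0; report 20 gives 1 > 0. Violating.
Others report (6, 11, 11): truth gives 0; report 20 gives 1 > 0. Violating.
Others report (11, 6, 6): truth gives 0; report 20 gives 1 > 0. Violating.
Others report (6, 6, 6): truth gives 0; no alternative beats it.
Others report (6, 6, 20): truth gives 1; no alternative beats it.
(Checking all 64 profiles: 6 have a profitable deviation, 58 do not.)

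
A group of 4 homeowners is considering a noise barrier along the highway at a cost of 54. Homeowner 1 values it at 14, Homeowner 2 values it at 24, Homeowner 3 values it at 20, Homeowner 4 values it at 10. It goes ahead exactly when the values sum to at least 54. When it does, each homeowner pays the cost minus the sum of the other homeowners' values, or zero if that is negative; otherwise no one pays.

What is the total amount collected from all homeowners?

Total value 68 ≥ cost 54, so it is built.
Homeowner 1: others sum to 54; max(0, 54 - 54) = 0.
Homeowner 2: others sum to 44; max(0, 54 - 44) = 10.
Homeowner 3: others sum to 48; max(0, 54 - 48) = 6.
Homeowner 4: others sum to 58; max(0, 54 - 58) = 0.
Total collected = 0 + 10 + 6 + 0 = 16.

16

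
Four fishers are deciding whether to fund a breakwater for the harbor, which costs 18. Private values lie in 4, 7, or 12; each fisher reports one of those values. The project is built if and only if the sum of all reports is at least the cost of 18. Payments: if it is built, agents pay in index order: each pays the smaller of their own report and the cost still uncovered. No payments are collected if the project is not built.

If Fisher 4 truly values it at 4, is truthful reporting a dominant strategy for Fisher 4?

Yes

Check each profile of the others' reports and compare truth against every alternative report.
Others report (4, 4, 4): truth gives 0, best alternative gives -2.
Others report (4, 4, 12): truth gives 4, best alternative gives 4.
Others report (4, 7, 7): truth gives 4, best alternative gives 4.
Others report (4, 7, 12): truth gives 4, best alternative gives 4.
Others report (4, 12, 4): truth gives 4, best alternative gives 4.
Others report (4, 12, 7): truth gives 4, best alternative gives 4.
(Remaining 21 profiles checked similarly; truth is weakly best in each.)
In every case the truthful report is at least as good as any alternative, so it is a dominant strategy.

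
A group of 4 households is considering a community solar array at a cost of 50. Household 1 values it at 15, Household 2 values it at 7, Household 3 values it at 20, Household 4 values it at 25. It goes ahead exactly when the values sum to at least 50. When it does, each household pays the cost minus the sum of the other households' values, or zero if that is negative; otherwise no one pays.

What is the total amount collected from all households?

11

Total value 67 ≥ cost 50, so it is built.
Household 1: others sum to 52; max(0, 50 - 52) = 0.
Household 2: others sum to 60; max(0, 50 - 60) = 0.
Household 3: others sum to 47; max(0, 50 - 47) = 3.
Household 4: others sum to 42; max(0, 50 - 42) = 8.
Total collected = 0 + 0 + 3 + 8 = 11.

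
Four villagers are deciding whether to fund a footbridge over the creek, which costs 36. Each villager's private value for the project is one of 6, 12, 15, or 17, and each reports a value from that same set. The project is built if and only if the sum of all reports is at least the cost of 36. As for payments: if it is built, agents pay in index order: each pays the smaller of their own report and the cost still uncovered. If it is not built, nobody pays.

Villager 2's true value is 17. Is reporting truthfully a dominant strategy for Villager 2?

Consider the case where Villager 1 reports 6, Villager 3 reports 6 and Villager 4 reports 12.
Truthful report 17: project built, pays 17, utility 17 - 17 = 0.
Report 12 instead: project built, pays 12, utility 17 - 12 = 5.
Since 5 > 0, reporting 12 is strictly better here, so truthful reporting is not dominant.

No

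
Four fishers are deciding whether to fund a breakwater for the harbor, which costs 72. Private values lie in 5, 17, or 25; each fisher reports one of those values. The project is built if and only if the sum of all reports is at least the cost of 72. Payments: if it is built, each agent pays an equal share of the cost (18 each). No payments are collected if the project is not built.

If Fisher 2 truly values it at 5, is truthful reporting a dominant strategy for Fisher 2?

Check each profile of the others' reports and compare truth against every alternative report.
Others report (5, 25, 25): truth gives 0, best alternative gives -13.
Others report (17, 17, 25): truth gives 0, best alternative gives -13.
Others report (17, 25, 17): truth gives 0, best alternative gives -13.
Others report (25, 5, 25): truth gives 0, best alternative gives -13.
Others report (25, 17, 17): truth gives 0, best alternative gives -13.
Others report (25, 25, 5): truth gives 0, best alternative gives -13.
(Remaining 21 profiles checked similarly; truth is weakly best in each.)
In every case the truthful report is at least as good as any alternative, so it is a dominant strategy.

Yes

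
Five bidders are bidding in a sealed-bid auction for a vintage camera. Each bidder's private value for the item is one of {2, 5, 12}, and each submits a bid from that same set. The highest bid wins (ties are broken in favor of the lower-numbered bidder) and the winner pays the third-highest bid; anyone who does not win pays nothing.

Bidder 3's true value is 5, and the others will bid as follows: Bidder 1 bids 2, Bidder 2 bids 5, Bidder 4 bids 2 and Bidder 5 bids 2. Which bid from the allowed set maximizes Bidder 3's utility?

12

Bid 2: loses, pays 0, utility 0.
Bid 5: loses, pays 0, utility 0.
Bid 12: wins, pays 2, utility 5 - 2 = 3.
The best choice is 12 with utility 3.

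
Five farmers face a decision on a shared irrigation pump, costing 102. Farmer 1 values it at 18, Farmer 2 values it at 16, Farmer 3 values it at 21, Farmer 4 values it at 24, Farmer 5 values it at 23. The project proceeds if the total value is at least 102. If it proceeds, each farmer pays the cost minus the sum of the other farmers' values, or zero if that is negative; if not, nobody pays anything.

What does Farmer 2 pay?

Total value 102 ≥ cost 102, so the project is built.
The other farmers' values sum to 86.
Cost minus that sum is 102 - 86 = 16.

16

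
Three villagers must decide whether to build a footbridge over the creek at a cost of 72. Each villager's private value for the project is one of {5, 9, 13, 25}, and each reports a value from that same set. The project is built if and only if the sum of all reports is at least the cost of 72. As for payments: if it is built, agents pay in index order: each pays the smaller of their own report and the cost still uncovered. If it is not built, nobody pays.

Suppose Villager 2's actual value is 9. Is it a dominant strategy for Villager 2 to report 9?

Check each profile of the others' reports and compare truth against every alternative report.
Others report (5, 5): truth gives 0, best alternative gives 0.
Others report (5, 9): truth gives 0, best alternative gives 0.
Others report (5, 13): truth gives 0, best alternative gives 0.
Others report (5, 25): truth gives 0, best alternative gives 0.
Others report (9, 5): truth gives 0, best alternative gives 0.
Others report (9, 9): truth gives 0, best alternative gives 0.
(Remaining 10 profiles checked similarly; truth is weakly best in each.)
In every case the truthful report is at least as good as any alternative, so it is a dominant strategy.

Yes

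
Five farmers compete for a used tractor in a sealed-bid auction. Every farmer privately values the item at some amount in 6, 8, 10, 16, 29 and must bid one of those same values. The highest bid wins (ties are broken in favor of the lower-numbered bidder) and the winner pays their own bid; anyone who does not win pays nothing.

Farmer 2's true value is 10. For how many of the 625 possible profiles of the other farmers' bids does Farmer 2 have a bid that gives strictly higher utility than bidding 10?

Others bid (6, 6, 6, 6): truth gives 0; bid 8 gives 2 > 0. Violating.
Others bid (6, 6, 6, 8): truth gives 0; bid 8 gives 2 > 0. Violating.
Others bid (6, 6, 8, 6): truth gives 0; bid 8 gives 2 > 0. Violating.
Others bid (6, 6, 8, 8): truth gives 0; bid 8 gives 2 > 0. Violating.
Others bid (6, 6, 6, 10): truth gives 0; no alternative beats it.
Others bid (6, 6, 6, 16): truth gives 0; no alternative beats it.
(Checking all 625 profiles: 8 have a profitable deviation, 617 do not.)

8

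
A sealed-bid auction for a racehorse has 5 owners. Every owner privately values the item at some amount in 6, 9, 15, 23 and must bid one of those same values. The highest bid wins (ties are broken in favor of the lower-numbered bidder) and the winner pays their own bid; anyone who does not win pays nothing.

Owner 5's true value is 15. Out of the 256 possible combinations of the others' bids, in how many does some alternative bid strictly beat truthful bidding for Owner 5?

1

Others bid (6, 6, 6, 6): truth gives 0; bid 9 gives 6 > 0. Violating.
Others bid (6, 6, 6, 9): truth gives 0; no alternative beats it.
Others bid (6, 6, 6, 15): truth gives 0; no alternative beats it.
(Checking all 256 profiles: 1 has a profitable deviation, 255 do not.)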